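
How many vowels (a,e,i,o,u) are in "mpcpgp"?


Input: mpcpgp
Checking each character:
  'm' at position 0: consonant
  'p' at position 1: consonant
  'c' at position 2: consonant
  'p' at position 3: consonant
  'g' at position 4: consonant
  'p' at position 5: consonant
Total vowels: 0

0


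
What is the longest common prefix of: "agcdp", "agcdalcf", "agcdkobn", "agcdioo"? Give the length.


Words: agcdp, agcdalcf, agcdkobn, agcdioo
  Position 0: all 'a' => match
  Position 1: all 'g' => match
  Position 2: all 'c' => match
  Position 3: all 'd' => match
  Position 4: ('p', 'a', 'k', 'i') => mismatch, stop
LCP = "agcd" (length 4)

4


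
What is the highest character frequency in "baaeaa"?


Input: baaeaa
Character counts:
  'a': 4
  'b': 1
  'e': 1
Maximum frequency: 4

4


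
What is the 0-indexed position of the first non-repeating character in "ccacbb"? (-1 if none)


Input: ccacbb
Character frequencies:
  'a': 1
  'b': 2
  'c': 3
Scanning left to right for freq == 1:
  Position 0 ('c'): freq=3, skip
  Position 1 ('c'): freq=3, skip
  Position 2 ('a'): unique! => answer = 2

2


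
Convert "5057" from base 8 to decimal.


Input: "5057" in base 8
Positional expansion:
  Digit '5' (value 5) x 8^3 = 2560
  Digit '0' (value 0) x 8^2 = 0
  Digit '5' (value 5) x 8^1 = 40
  Digit '7' (value 7) x 8^0 = 7
Sum = 2607

2607


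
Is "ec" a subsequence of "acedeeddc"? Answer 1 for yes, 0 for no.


Check if "ec" is a subsequence of "acedeeddc"
Greedy scan:
  Position 0 ('a'): no match needed
  Position 1 ('c'): no match needed
  Position 2 ('e'): matches sub[0] = 'e'
  Position 3 ('d'): no match needed
  Position 4 ('e'): no match needed
  Position 5 ('e'): no match needed
  Position 6 ('d'): no match needed
  Position 7 ('d'): no match needed
  Position 8 ('c'): matches sub[1] = 'c'
All 2 characters matched => is a subsequence

1


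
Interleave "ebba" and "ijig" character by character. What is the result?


Interleaving "ebba" and "ijig":
  Position 0: 'e' from first, 'i' from second => "ei"
  Position 1: 'b' from first, 'j' from second => "bj"
  Position 2: 'b' from first, 'i' from second => "bi"
  Position 3: 'a' from first, 'g' from second => "ag"
Result: eibjbiag

eibjbiag


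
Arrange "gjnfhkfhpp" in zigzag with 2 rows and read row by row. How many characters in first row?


Zigzag "gjnfhkfhpp" into 2 rows:
Placing characters:
  'g' => row 0
  'j' => row 1
  'n' => row 0
  'f' => row 1
  'h' => row 0
  'k' => row 1
  'f' => row 0
  'h' => row 1
  'p' => row 0
  'p' => row 1
Rows:
  Row 0: "gnhfp"
  Row 1: "jfkhp"
First row length: 5

5


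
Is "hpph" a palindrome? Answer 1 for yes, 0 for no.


Input: hpph
Reversed: hpph
  Compare pos 0 ('h') with pos 3 ('h'): match
  Compare pos 1 ('p') with pos 2 ('p'): match
Result: palindrome

1


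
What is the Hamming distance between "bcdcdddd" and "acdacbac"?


Comparing "bcdcdddd" and "acdacbac" position by position:
  Position 0: 'b' vs 'a' => differ
  Position 1: 'c' vs 'c' => same
  Position 2: 'd' vs 'd' => same
  Position 3: 'c' vs 'a' => differ
  Position 4: 'd' vs 'c' => differ
  Position 5: 'd' vs 'b' => differ
  Position 6: 'd' vs 'a' => differ
  Position 7: 'd' vs 'c' => differ
Total differences (Hamming distance): 6

6


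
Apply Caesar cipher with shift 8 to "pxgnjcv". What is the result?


Caesar cipher: shift "pxgnjcv" by 8
  'p' (pos 15) + 8 = pos 23 = 'x'
  'x' (pos 23) + 8 = pos 5 = 'f'
  'g' (pos 6) + 8 = pos 14 = 'o'
  'n' (pos 13) + 8 = pos 21 = 'v'
  'j' (pos 9) + 8 = pos 17 = 'r'
  'c' (pos 2) + 8 = pos 10 = 'k'
  'v' (pos 21) + 8 = pos 3 = 'd'
Result: xfovrkd

xfovrkd


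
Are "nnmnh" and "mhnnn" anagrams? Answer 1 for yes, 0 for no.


Strings: "nnmnh", "mhnnn"
Sorted first:  hmnnn
Sorted second: hmnnn
Sorted forms match => anagrams

1


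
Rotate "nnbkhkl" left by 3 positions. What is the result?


Input: "nnbkhkl", rotate left by 3
First 3 characters: "nnb"
Remaining characters: "khkl"
Concatenate remaining + first: "khkl" + "nnb" = "khklnnb"

khklnnb


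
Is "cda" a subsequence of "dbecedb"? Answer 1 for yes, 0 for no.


Check if "cda" is a subsequence of "dbecedb"
Greedy scan:
  Position 0 ('d'): no match needed
  Position 1 ('b'): no match needed
  Position 2 ('e'): no match needed
  Position 3 ('c'): matches sub[0] = 'c'
  Position 4 ('e'): no match needed
  Position 5 ('d'): matches sub[1] = 'd'
  Position 6 ('b'): no match needed
Only matched 2/3 characters => not a subsequence

0


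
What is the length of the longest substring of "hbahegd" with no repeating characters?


Input: "hbahegd"
Sliding window (track last position of each char):
  Position 0 ('h'): window [0,0] length 1 -- new best
  Position 1 ('b'): window [0,1] length 2 -- new best
  Position 2 ('a'): window [0,2] length 3 -- new best
  Position 3 ('h'): repeat (last at 0), move window start to 1
  Position 3 ('h'): window [1,3] length 3
  Position 4 ('e'): window [1,4] length 4 -- new best
  Position 5 ('g'): window [1,5] length 5 -- new best
  Position 6 ('d'): window [1,6] length 6 -- new best
Longest substring with no repeats: "bahegd" with length 6

6


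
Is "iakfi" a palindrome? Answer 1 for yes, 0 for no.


Input: iakfi
Reversed: ifkai
  Compare pos 0 ('i') with pos 4 ('i'): match
  Compare pos 1 ('a') with pos 3 ('f'): MISMATCH
Result: not a palindrome

0


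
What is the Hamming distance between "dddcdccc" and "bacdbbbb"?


Comparing "dddcdccc" and "bacdbbbb" position by position:
  Position 0: 'd' vs 'b' => differ
  Position 1: 'd' vs 'a' => differ
  Position 2: 'd' vs 'c' => differ
  Position 3: 'c' vs 'd' => differ
  Position 4: 'd' vs 'b' => differ
  Position 5: 'c' vs 'b' => differ
  Position 6: 'c' vs 'b' => differ
  Position 7: 'c' vs 'b' => differ
Total differences (Hamming distance): 8

8


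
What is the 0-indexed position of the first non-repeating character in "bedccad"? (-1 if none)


Input: bedccad
Character frequencies:
  'a': 1
  'b': 1
  'c': 2
  'd': 2
  'e': 1
Scanning left to right for freq == 1:
  Position 0 ('b'): unique! => answer = 0

0


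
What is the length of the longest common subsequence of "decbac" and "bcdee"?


LCS of "decbac" and "bcdee"
DP table:
           b    c    d    e    e
      0    0    0    0    0    0
  d   0    0    0    1    1    1
  e   0    0    0    1    2    2
  c   0    0    1    1    2    2
  b   0    1    1    1    2    2
  a   0    1    1    1    2    2
  c   0    1    2    2    2    2
LCS length = dp[6][5] = 2

2


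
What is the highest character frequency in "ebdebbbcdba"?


Input: ebdebbbcdba
Character counts:
  'a': 1
  'b': 5
  'c': 1
  'd': 2
  'e': 2
Maximum frequency: 5

5


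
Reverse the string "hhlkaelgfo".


Input: hhlkaelgfo
Reading characters right to left:
  Position 9: 'o'
  Position 8: 'f'
  Position 7: 'g'
  Position 6: 'l'
  Position 5: 'e'
  Position 4: 'a'
  Position 3: 'k'
  Position 2: 'l'
  Position 1: 'h'
  Position 0: 'h'
Reversed: ofgleaklhh

ofgleaklhh


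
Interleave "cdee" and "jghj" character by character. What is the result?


Interleaving "cdee" and "jghj":
  Position 0: 'c' from first, 'j' from second => "cj"
  Position 1: 'd' from first, 'g' from second => "dg"
  Position 2: 'e' from first, 'h' from second => "eh"
  Position 3: 'e' from first, 'j' from second => "ej"
Result: cjdgehej

cjdgehej


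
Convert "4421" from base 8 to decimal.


Input: "4421" in base 8
Positional expansion:
  Digit '4' (value 4) x 8^3 = 2048
  Digit '4' (value 4) x 8^2 = 256
  Digit '2' (value 2) x 8^1 = 16
  Digit '1' (value 1) x 8^0 = 1
Sum = 2321

2321


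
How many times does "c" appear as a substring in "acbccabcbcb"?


Searching for "c" in "acbccabcbcb"
Scanning each position:
  Position 0: "a" => no
  Position 1: "c" => MATCH
  Position 2: "b" => no
  Position 3: "c" => MATCH
  Position 4: "c" => MATCH
  Position 5: "a" => no
  Position 6: "b" => no
  Position 7: "c" => MATCH
  Position 8: "b" => no
  Position 9: "c" => MATCH
  Position 10: "b" => no
Total occurrences: 5

5


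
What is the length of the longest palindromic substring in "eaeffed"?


Input: "eaeffed"
Checking substrings for palindromes:
  [2:6] "effe" (len 4) => palindrome
  [0:3] "eae" (len 3) => palindrome
  [3:5] "ff" (len 2) => palindrome
Longest palindromic substring: "effe" with length 4

4


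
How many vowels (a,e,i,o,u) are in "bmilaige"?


Input: bmilaige
Checking each character:
  'b' at position 0: consonant
  'm' at position 1: consonant
  'i' at position 2: vowel (running total: 1)
  'l' at position 3: consonant
  'a' at position 4: vowel (running total: 2)
  'i' at position 5: vowel (running total: 3)
  'g' at position 6: consonant
  'e' at position 7: vowel (running total: 4)
Total vowels: 4

4


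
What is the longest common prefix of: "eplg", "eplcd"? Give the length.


Words: eplg, eplcd
  Position 0: all 'e' => match
  Position 1: all 'p' => match
  Position 2: all 'l' => match
  Position 3: ('g', 'c') => mismatch, stop
LCP = "epl" (length 3)

3


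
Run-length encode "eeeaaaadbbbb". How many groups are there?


Input: eeeaaaadbbbb
Scanning for consecutive runs:
  Group 1: 'e' x 3 (positions 0-2)
  Group 2: 'a' x 4 (positions 3-6)
  Group 3: 'd' x 1 (positions 7-7)
  Group 4: 'b' x 4 (positions 8-11)
Total groups: 4

4


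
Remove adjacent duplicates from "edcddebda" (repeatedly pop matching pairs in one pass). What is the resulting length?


Input: edcddebda
Stack-based adjacent duplicate removal:
  Read 'e': push. Stack: e
  Read 'd': push. Stack: ed
  Read 'c': push. Stack: edc
  Read 'd': push. Stack: edcd
  Read 'd': matches stack top 'd' => pop. Stack: edc
  Read 'e': push. Stack: edce
  Read 'b': push. Stack: edceb
  Read 'd': push. Stack: edcebd
  Read 'a': push. Stack: edcebda
Final stack: "edcebda" (length 7)

7


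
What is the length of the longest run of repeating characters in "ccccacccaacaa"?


Input: "ccccacccaacaa"
Scanning for longest run:
  Position 1 ('c'): continues run of 'c', length=2
  Position 2 ('c'): continues run of 'c', length=3
  Position 3 ('c'): continues run of 'c', length=4
  Position 4 ('a'): new char, reset run to 1
  Position 5 ('c'): new char, reset run to 1
  Position 6 ('c'): continues run of 'c', length=2
  Position 7 ('c'): continues run of 'c', length=3
  Position 8 ('a'): new char, reset run to 1
  Position 9 ('a'): continues run of 'a', length=2
  Position 10 ('c'): new char, reset run to 1
  Position 11 ('a'): new char, reset run to 1
  Position 12 ('a'): continues run of 'a', length=2
Longest run: 'c' with length 4

4


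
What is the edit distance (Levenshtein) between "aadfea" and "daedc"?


Computing edit distance: "aadfea" -> "daedc"
DP table:
           d    a    e    d    c
      0    1    2    3    4    5
  a   1    1    1    2    3    4
  a   2    2    1    2    3    4
  d   3    2    2    2    2    3
  f   4    3    3    3    3    3
  e   5    4    4    3    4    4
  a   6    5    4    4    4    5
Edit distance = dp[6][5] = 5

5


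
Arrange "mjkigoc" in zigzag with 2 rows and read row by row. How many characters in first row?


Zigzag "mjkigoc" into 2 rows:
Placing characters:
  'm' => row 0
  'j' => row 1
  'k' => row 0
  'i' => row 1
  'g' => row 0
  'o' => row 1
  'c' => row 0
Rows:
  Row 0: "mkgc"
  Row 1: "jio"
First row length: 4

4


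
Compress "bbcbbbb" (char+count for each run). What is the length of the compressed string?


Input: bbcbbbb
Runs:
  'b' x 2 => "b2"
  'c' x 1 => "c1"
  'b' x 4 => "b4"
Compressed: "b2c1b4"
Compressed length: 6

6


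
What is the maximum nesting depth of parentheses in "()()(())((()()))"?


Input: "()()(())((()()))"
Tracking depth:
  Position 0 '(': depth becomes 1
  Position 1 ')': depth becomes 0
  Position 2 '(': depth becomes 1
  Position 3 ')': depth becomes 0
  Position 4 '(': depth becomes 1
  Position 5 '(': depth becomes 2
  Position 6 ')': depth becomes 1
  Position 7 ')': depth becomes 0
  Position 8 '(': depth becomes 1
  Position 9 '(': depth becomes 2
  Position 10 '(': depth becomes 3
  Position 11 ')': depth becomes 2
  Position 12 '(': depth becomes 3
  Position 13 ')': depth becomes 2
  Position 14 ')': depth becomes 1
  Position 15 ')': depth becomes 0
Maximum depth reached: 3

3


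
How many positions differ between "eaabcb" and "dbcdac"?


Comparing "eaabcb" and "dbcdac" position by position:
  Position 0: 'e' vs 'd' => DIFFER
  Position 1: 'a' vs 'b' => DIFFER
  Position 2: 'a' vs 'c' => DIFFER
  Position 3: 'b' vs 'd' => DIFFER
  Position 4: 'c' vs 'a' => DIFFER
  Position 5: 'b' vs 'c' => DIFFER
Positions that differ: 6

6


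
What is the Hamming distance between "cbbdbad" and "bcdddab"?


Comparing "cbbdbad" and "bcdddab" position by position:
  Position 0: 'c' vs 'b' => differ
  Position 1: 'b' vs 'c' => differ
  Position 2: 'b' vs 'd' => differ
  Position 3: 'd' vs 'd' => same
  Position 4: 'b' vs 'd' => differ
  Position 5: 'a' vs 'a' => same
  Position 6: 'd' vs 'b' => differ
Total differences (Hamming distance): 5

5


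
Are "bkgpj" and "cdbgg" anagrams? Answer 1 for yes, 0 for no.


Strings: "bkgpj", "cdbgg"
Sorted first:  bgjkp
Sorted second: bcdgg
Differ at position 1: 'g' vs 'c' => not anagrams

0


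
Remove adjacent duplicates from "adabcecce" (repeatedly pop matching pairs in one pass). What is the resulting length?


Input: adabcecce
Stack-based adjacent duplicate removal:
  Read 'a': push. Stack: a
  Read 'd': push. Stack: ad
  Read 'a': push. Stack: ada
  Read 'b': push. Stack: adab
  Read 'c': push. Stack: adabc
  Read 'e': push. Stack: adabce
  Read 'c': push. Stack: adabcec
  Read 'c': matches stack top 'c' => pop. Stack: adabce
  Read 'e': matches stack top 'e' => pop. Stack: adabc
Final stack: "adabc" (length 5)

5


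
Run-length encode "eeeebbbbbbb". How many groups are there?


Input: eeeebbbbbbb
Scanning for consecutive runs:
  Group 1: 'e' x 4 (positions 0-3)
  Group 2: 'b' x 7 (positions 4-10)
Total groups: 2

2


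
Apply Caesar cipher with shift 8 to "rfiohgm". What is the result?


Caesar cipher: shift "rfiohgm" by 8
  'r' (pos 17) + 8 = pos 25 = 'z'
  'f' (pos 5) + 8 = pos 13 = 'n'
  'i' (pos 8) + 8 = pos 16 = 'q'
  'o' (pos 14) + 8 = pos 22 = 'w'
  'h' (pos 7) + 8 = pos 15 = 'p'
  'g' (pos 6) + 8 = pos 14 = 'o'
  'm' (pos 12) + 8 = pos 20 = 'u'
Result: znqwpou

znqwpou


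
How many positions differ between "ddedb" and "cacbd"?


Comparing "ddedb" and "cacbd" position by position:
  Position 0: 'd' vs 'c' => DIFFER
  Position 1: 'd' vs 'a' => DIFFER
  Position 2: 'e' vs 'c' => DIFFER
  Position 3: 'd' vs 'b' => DIFFER
  Position 4: 'b' vs 'd' => DIFFER
Positions that differ: 5

5


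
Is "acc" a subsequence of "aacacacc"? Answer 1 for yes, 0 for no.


Check if "acc" is a subsequence of "aacacacc"
Greedy scan:
  Position 0 ('a'): matches sub[0] = 'a'
  Position 1 ('a'): no match needed
  Position 2 ('c'): matches sub[1] = 'c'
  Position 3 ('a'): no match needed
  Position 4 ('c'): matches sub[2] = 'c'
  Position 5 ('a'): no match needed
  Position 6 ('c'): no match needed
  Position 7 ('c'): no match needed
All 3 characters matched => is a subsequence

1


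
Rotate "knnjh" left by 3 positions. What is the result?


Input: "knnjh", rotate left by 3
First 3 characters: "knn"
Remaining characters: "jh"
Concatenate remaining + first: "jh" + "knn" = "jhknn"

jhknn


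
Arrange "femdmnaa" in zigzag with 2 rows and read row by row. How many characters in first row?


Zigzag "femdmnaa" into 2 rows:
Placing characters:
  'f' => row 0
  'e' => row 1
  'm' => row 0
  'd' => row 1
  'm' => row 0
  'n' => row 1
  'a' => row 0
  'a' => row 1
Rows:
  Row 0: "fmma"
  Row 1: "edna"
First row length: 4

4


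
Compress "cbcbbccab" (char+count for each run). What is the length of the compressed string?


Input: cbcbbccab
Runs:
  'c' x 1 => "c1"
  'b' x 1 => "b1"
  'c' x 1 => "c1"
  'b' x 2 => "b2"
  'c' x 2 => "c2"
  'a' x 1 => "a1"
  'b' x 1 => "b1"
Compressed: "c1b1c1b2c2a1b1"
Compressed length: 14

14


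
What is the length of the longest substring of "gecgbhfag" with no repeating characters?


Input: "gecgbhfag"
Sliding window (track last position of each char):
  Position 0 ('g'): window [0,0] length 1 -- new best
  Position 1 ('e'): window [0,1] length 2 -- new best
  Position 2 ('c'): window [0,2] length 3 -- new best
  Position 3 ('g'): repeat (last at 0), move window start to 1
  Position 3 ('g'): window [1,3] length 3
  Position 4 ('b'): window [1,4] length 4 -- new best
  Position 5 ('h'): window [1,5] length 5 -- new best
  Position 6 ('f'): window [1,6] length 6 -- new best
  Position 7 ('a'): window [1,7] length 7 -- new best
  Position 8 ('g'): repeat (last at 3), move window start to 4
  Position 8 ('g'): window [4,8] length 5
Longest substring with no repeats: "ecgbhfa" with length 7

7


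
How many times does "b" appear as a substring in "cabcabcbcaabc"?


Searching for "b" in "cabcabcbcaabc"
Scanning each position:
  Position 0: "c" => no
  Position 1: "a" => no
  Position 2: "b" => MATCH
  Position 3: "c" => no
  Position 4: "a" => no
  Position 5: "b" => MATCH
  Position 6: "c" => no
  Position 7: "b" => MATCH
  Position 8: "c" => no
  Position 9: "a" => no
  Position 10: "a" => no
  Position 11: "b" => MATCH
  Position 12: "c" => no
Total occurrences: 4

4


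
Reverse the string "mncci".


Input: mncci
Reading characters right to left:
  Position 4: 'i'
  Position 3: 'c'
  Position 2: 'c'
  Position 1: 'n'
  Position 0: 'm'
Reversed: iccnm

iccnm


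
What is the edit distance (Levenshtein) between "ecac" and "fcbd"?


Computing edit distance: "ecac" -> "fcbd"
DP table:
           f    c    b    d
      0    1    2    3    4
  e   1    1    2    3    4
  c   2    2    1    2    3
  a   3    3    2    2    3
  c   4    4    3    3    3
Edit distance = dp[4][4] = 3

3


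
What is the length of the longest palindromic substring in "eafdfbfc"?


Input: "eafdfbfc"
Checking substrings for palindromes:
  [2:5] "fdf" (len 3) => palindrome
  [4:7] "fbf" (len 3) => palindrome
Longest palindromic substring: "fdf" with length 3

3


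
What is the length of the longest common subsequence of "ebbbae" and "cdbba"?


LCS of "ebbbae" and "cdbba"
DP table:
           c    d    b    b    a
      0    0    0    0    0    0
  e   0    0    0    0    0    0
  b   0    0    0    1    1    1
  b   0    0    0    1    2    2
  b   0    0    0    1    2    2
  a   0    0    0    1    2    3
  e   0    0    0    1    2    3
LCS length = dp[6][5] = 3

3


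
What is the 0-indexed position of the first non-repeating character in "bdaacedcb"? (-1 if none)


Input: bdaacedcb
Character frequencies:
  'a': 2
  'b': 2
  'c': 2
  'd': 2
  'e': 1
Scanning left to right for freq == 1:
  Position 0 ('b'): freq=2, skip
  Position 1 ('d'): freq=2, skip
  Position 2 ('a'): freq=2, skip
  Position 3 ('a'): freq=2, skip
  Position 4 ('c'): freq=2, skip
  Position 5 ('e'): unique! => answer = 5

5


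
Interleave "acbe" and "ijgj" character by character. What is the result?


Interleaving "acbe" and "ijgj":
  Position 0: 'a' from first, 'i' from second => "ai"
  Position 1: 'c' from first, 'j' from second => "cj"
  Position 2: 'b' from first, 'g' from second => "bg"
  Position 3: 'e' from first, 'j' from second => "ej"
Result: aicjbgej

aicjbgej


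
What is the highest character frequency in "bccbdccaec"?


Input: bccbdccaec
Character counts:
  'a': 1
  'b': 2
  'c': 5
  'd': 1
  'e': 1
Maximum frequency: 5

5


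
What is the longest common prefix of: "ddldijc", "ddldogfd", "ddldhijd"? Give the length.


Words: ddldijc, ddldogfd, ddldhijd
  Position 0: all 'd' => match
  Position 1: all 'd' => match
  Position 2: all 'l' => match
  Position 3: all 'd' => match
  Position 4: ('i', 'o', 'h') => mismatch, stop
LCP = "ddld" (length 4)

4


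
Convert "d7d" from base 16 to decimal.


Input: "d7d" in base 16
Positional expansion:
  Digit 'd' (value 13) x 16^2 = 3328
  Digit '7' (value 7) x 16^1 = 112
  Digit 'd' (value 13) x 16^0 = 13
Sum = 3453

3453


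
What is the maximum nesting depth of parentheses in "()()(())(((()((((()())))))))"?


Input: "()()(())(((()((((()())))))))"
Tracking depth:
  Position 0 '(': depth becomes 1
  Position 1 ')': depth becomes 0
  Position 2 '(': depth becomes 1
  Position 3 ')': depth becomes 0
  Position 4 '(': depth becomes 1
  Position 5 '(': depth becomes 2
  Position 6 ')': depth becomes 1
  Position 7 ')': depth becomes 0
  Position 8 '(': depth becomes 1
  Position 9 '(': depth becomes 2
  Position 10 '(': depth becomes 3
  Position 11 '(': depth becomes 4
  Position 12 ')': depth becomes 3
  Position 13 '(': depth becomes 4
  Position 14 '(': depth becomes 5
  Position 15 '(': depth becomes 6
  Position 16 '(': depth becomes 7
  Position 17 '(': depth becomes 8
  Position 18 ')': depth becomes 7
  Position 19 '(': depth becomes 8
  Position 20 ')': depth becomes 7
  Position 21 ')': depth becomes 6
  Position 22 ')': depth becomes 5
  Position 23 ')': depth becomes 4
  Position 24 ')': depth becomes 3
  Position 25 ')': depth becomes 2
  Position 26 ')': depth becomes 1
  Position 27 ')': depth becomes 0
Maximum depth reached: 8

8


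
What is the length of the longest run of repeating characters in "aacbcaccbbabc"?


Input: "aacbcaccbbabc"
Scanning for longest run:
  Position 1 ('a'): continues run of 'a', length=2
  Position 2 ('c'): new char, reset run to 1
  Position 3 ('b'): new char, reset run to 1
  Position 4 ('c'): new char, reset run to 1
  Position 5 ('a'): new char, reset run to 1
  Position 6 ('c'): new char, reset run to 1
  Position 7 ('c'): continues run of 'c', length=2
  Position 8 ('b'): new char, reset run to 1
  Position 9 ('b'): continues run of 'b', length=2
  Position 10 ('a'): new char, reset run to 1
  Position 11 ('b'): new char, reset run to 1
  Position 12 ('c'): new char, reset run to 1
Longest run: 'a' with length 2

2


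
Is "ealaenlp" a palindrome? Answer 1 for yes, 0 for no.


Input: ealaenlp
Reversed: plnealae
  Compare pos 0 ('e') with pos 7 ('p'): MISMATCH
  Compare pos 1 ('a') with pos 6 ('l'): MISMATCH
  Compare pos 2 ('l') with pos 5 ('n'): MISMATCH
  Compare pos 3 ('a') with pos 4 ('e'): MISMATCH
Result: not a palindrome

0


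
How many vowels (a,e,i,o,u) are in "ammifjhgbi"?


Input: ammifjhgbi
Checking each character:
  'a' at position 0: vowel (running total: 1)
  'm' at position 1: consonant
  'm' at position 2: consonant
  'i' at position 3: vowel (running total: 2)
  'f' at position 4: consonant
  'j' at position 5: consonant
  'h' at position 6: consonant
  'g' at position 7: consonant
  'b' at position 8: consonant
  'i' at position 9: vowel (running total: 3)
Total vowels: 3

3


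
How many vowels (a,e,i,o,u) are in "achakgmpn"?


Input: achakgmpn
Checking each character:
  'a' at position 0: vowel (running total: 1)
  'c' at position 1: consonant
  'h' at position 2: consonant
  'a' at position 3: vowel (running total: 2)
  'k' at position 4: consonant
  'g' at position 5: consonant
  'm' at position 6: consonant
  'p' at position 7: consonant
  'n' at position 8: consonant
Total vowels: 2

2


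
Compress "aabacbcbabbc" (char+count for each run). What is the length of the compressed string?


Input: aabacbcbabbc
Runs:
  'a' x 2 => "a2"
  'b' x 1 => "b1"
  'a' x 1 => "a1"
  'c' x 1 => "c1"
  'b' x 1 => "b1"
  'c' x 1 => "c1"
  'b' x 1 => "b1"
  'a' x 1 => "a1"
  'b' x 2 => "b2"
  'c' x 1 => "c1"
Compressed: "a2b1a1c1b1c1b1a1b2c1"
Compressed length: 20

20


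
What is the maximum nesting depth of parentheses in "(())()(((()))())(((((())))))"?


Input: "(())()(((()))())(((((())))))"
Tracking depth:
  Position 0 '(': depth becomes 1
  Position 1 '(': depth becomes 2
  Position 2 ')': depth becomes 1
  Position 3 ')': depth becomes 0
  Position 4 '(': depth becomes 1
  Position 5 ')': depth becomes 0
  Position 6 '(': depth becomes 1
  Position 7 '(': depth becomes 2
  Position 8 '(': depth becomes 3
  Position 9 '(': depth becomes 4
  Position 10 ')': depth becomes 3
  Position 11 ')': depth becomes 2
  Position 12 ')': depth becomes 1
  Position 13 '(': depth becomes 2
  Position 14 ')': depth becomes 1
  Position 15 ')': depth becomes 0
  Position 16 '(': depth becomes 1
  Position 17 '(': depth becomes 2
  Position 18 '(': depth becomes 3
  Position 19 '(': depth becomes 4
  Position 20 '(': depth becomes 5
  Position 21 '(': depth becomes 6
  Position 22 ')': depth becomes 5
  Position 23 ')': depth becomes 4
  Position 24 ')': depth becomes 3
  Position 25 ')': depth becomes 2
  Position 26 ')': depth becomes 1
  Position 27 ')': depth becomes 0
Maximum depth reached: 6

6


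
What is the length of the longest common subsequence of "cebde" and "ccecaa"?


LCS of "cebde" and "ccecaa"
DP table:
           c    c    e    c    a    a
      0    0    0    0    0    0    0
  c   0    1    1    1    1    1    1
  e   0    1    1    2    2    2    2
  b   0    1    1    2    2    2    2
  d   0    1    1    2    2    2    2
  e   0    1    1    2    2    2    2
LCS length = dp[5][6] = 2

2


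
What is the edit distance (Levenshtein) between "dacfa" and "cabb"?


Computing edit distance: "dacfa" -> "cabb"
DP table:
           c    a    b    b
      0    1    2    3    4
  d   1    1    2    3    4
  a   2    2    1    2    3
  c   3    2    2    2    3
  f   4    3    3    3    3
  a   5    4    3    4    4
Edit distance = dp[5][4] = 4

4


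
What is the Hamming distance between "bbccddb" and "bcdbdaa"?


Comparing "bbccddb" and "bcdbdaa" position by position:
  Position 0: 'b' vs 'b' => same
  Position 1: 'b' vs 'c' => differ
  Position 2: 'c' vs 'd' => differ
  Position 3: 'c' vs 'b' => differ
  Position 4: 'd' vs 'd' => same
  Position 5: 'd' vs 'a' => differ
  Position 6: 'b' vs 'a' => differ
Total differences (Hamming distance): 5

5


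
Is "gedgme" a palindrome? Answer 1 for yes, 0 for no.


Input: gedgme
Reversed: emgdeg
  Compare pos 0 ('g') with pos 5 ('e'): MISMATCH
  Compare pos 1 ('e') with pos 4 ('m'): MISMATCH
  Compare pos 2 ('d') with pos 3 ('g'): MISMATCH
Result: not a palindrome

0


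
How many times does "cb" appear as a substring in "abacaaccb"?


Searching for "cb" in "abacaaccb"
Scanning each position:
  Position 0: "ab" => no
  Position 1: "ba" => no
  Position 2: "ac" => no
  Position 3: "ca" => no
  Position 4: "aa" => no
  Position 5: "ac" => no
  Position 6: "cc" => no
  Position 7: "cb" => MATCH
Total occurrences: 1

1


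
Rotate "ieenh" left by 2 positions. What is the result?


Input: "ieenh", rotate left by 2
First 2 characters: "ie"
Remaining characters: "enh"
Concatenate remaining + first: "enh" + "ie" = "enhie"

enhie


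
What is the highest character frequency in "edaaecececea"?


Input: edaaecececea
Character counts:
  'a': 3
  'c': 3
  'd': 1
  'e': 5
Maximum frequency: 5

5


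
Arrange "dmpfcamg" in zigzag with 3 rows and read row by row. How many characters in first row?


Zigzag "dmpfcamg" into 3 rows:
Placing characters:
  'd' => row 0
  'm' => row 1
  'p' => row 2
  'f' => row 1
  'c' => row 0
  'a' => row 1
  'm' => row 2
  'g' => row 1
Rows:
  Row 0: "dc"
  Row 1: "mfag"
  Row 2: "pm"
First row length: 2

2


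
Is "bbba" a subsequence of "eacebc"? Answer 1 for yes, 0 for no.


Check if "bbba" is a subsequence of "eacebc"
Greedy scan:
  Position 0 ('e'): no match needed
  Position 1 ('a'): no match needed
  Position 2 ('c'): no match needed
  Position 3 ('e'): no match needed
  Position 4 ('b'): matches sub[0] = 'b'
  Position 5 ('c'): no match needed
Only matched 1/4 characters => not a subsequence

0


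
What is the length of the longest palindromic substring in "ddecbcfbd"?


Input: "ddecbcfbd"
Checking substrings for palindromes:
  [3:6] "cbc" (len 3) => palindrome
  [0:2] "dd" (len 2) => palindrome
Longest palindromic substring: "cbc" with length 3

3


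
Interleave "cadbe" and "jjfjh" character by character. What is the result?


Interleaving "cadbe" and "jjfjh":
  Position 0: 'c' from first, 'j' from second => "cj"
  Position 1: 'a' from first, 'j' from second => "aj"
  Position 2: 'd' from first, 'f' from second => "df"
  Position 3: 'b' from first, 'j' from second => "bj"
  Position 4: 'e' from first, 'h' from second => "eh"
Result: cjajdfbjeh

cjajdfbjeh


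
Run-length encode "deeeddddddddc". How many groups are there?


Input: deeeddddddddc
Scanning for consecutive runs:
  Group 1: 'd' x 1 (positions 0-0)
  Group 2: 'e' x 3 (positions 1-3)
  Group 3: 'd' x 8 (positions 4-11)
  Group 4: 'c' x 1 (positions 12-12)
Total groups: 4

4


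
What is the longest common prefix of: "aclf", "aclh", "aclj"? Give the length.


Words: aclf, aclh, aclj
  Position 0: all 'a' => match
  Position 1: all 'c' => match
  Position 2: all 'l' => match
  Position 3: ('f', 'h', 'j') => mismatch, stop
LCP = "acl" (length 3)

3


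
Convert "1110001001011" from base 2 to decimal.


Input: "1110001001011" in base 2
Positional expansion:
  Digit '1' (value 1) x 2^12 = 4096
  Digit '1' (value 1) x 2^11 = 2048
  Digit '1' (value 1) x 2^10 = 1024
  Digit '0' (value 0) x 2^9 = 0
  Digit '0' (value 0) x 2^8 = 0
  Digit '0' (value 0) x 2^7 = 0
  Digit '1' (value 1) x 2^6 = 64
  Digit '0' (value 0) x 2^5 = 0
  Digit '0' (value 0) x 2^4 = 0
  Digit '1' (value 1) x 2^3 = 8
  Digit '0' (value 0) x 2^2 = 0
  Digit '1' (value 1) x 2^1 = 2
  Digit '1' (value 1) x 2^0 = 1
Sum = 7243

7243


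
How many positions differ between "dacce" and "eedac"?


Comparing "dacce" and "eedac" position by position:
  Position 0: 'd' vs 'e' => DIFFER
  Position 1: 'a' vs 'e' => DIFFER
  Position 2: 'c' vs 'd' => DIFFER
  Position 3: 'c' vs 'a' => DIFFER
  Position 4: 'e' vs 'c' => DIFFER
Positions that differ: 5

5


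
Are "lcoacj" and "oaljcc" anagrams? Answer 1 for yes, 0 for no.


Strings: "lcoacj", "oaljcc"
Sorted first:  accjlo
Sorted second: accjlo
Sorted forms match => anagrams

1


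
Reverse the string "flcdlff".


Input: flcdlff
Reading characters right to left:
  Position 6: 'f'
  Position 5: 'f'
  Position 4: 'l'
  Position 3: 'd'
  Position 2: 'c'
  Position 1: 'l'
  Position 0: 'f'
Reversed: ffldclf

ffldclf


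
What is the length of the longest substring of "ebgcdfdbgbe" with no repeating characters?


Input: "ebgcdfdbgbe"
Sliding window (track last position of each char):
  Position 0 ('e'): window [0,0] length 1 -- new best
  Position 1 ('b'): window [0,1] length 2 -- new best
  Position 2 ('g'): window [0,2] length 3 -- new best
  Position 3 ('c'): window [0,3] length 4 -- new best
  Position 4 ('d'): window [0,4] length 5 -- new best
  Position 5 ('f'): window [0,5] length 6 -- new best
  Position 6 ('d'): repeat (last at 4), move window start to 5
  Position 6 ('d'): window [5,6] length 2
  Position 7 ('b'): window [5,7] length 3
  Position 8 ('g'): window [5,8] length 4
  Position 9 ('b'): repeat (last at 7), move window start to 8
  Position 9 ('b'): window [8,9] length 2
  Position 10 ('e'): window [8,10] length 3
Longest substring with no repeats: "ebgcdf" with length 6

6


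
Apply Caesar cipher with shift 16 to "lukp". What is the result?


Caesar cipher: shift "lukp" by 16
  'l' (pos 11) + 16 = pos 1 = 'b'
  'u' (pos 20) + 16 = pos 10 = 'k'
  'k' (pos 10) + 16 = pos 0 = 'a'
  'p' (pos 15) + 16 = pos 5 = 'f'
Result: bkaf

bkaf


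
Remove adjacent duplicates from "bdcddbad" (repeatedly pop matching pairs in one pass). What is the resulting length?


Input: bdcddbad
Stack-based adjacent duplicate removal:
  Read 'b': push. Stack: b
  Read 'd': push. Stack: bd
  Read 'c': push. Stack: bdc
  Read 'd': push. Stack: bdcd
  Read 'd': matches stack top 'd' => pop. Stack: bdc
  Read 'b': push. Stack: bdcb
  Read 'a': push. Stack: bdcba
  Read 'd': push. Stack: bdcbad
Final stack: "bdcbad" (length 6)

6


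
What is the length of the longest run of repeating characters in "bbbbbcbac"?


Input: "bbbbbcbac"
Scanning for longest run:
  Position 1 ('b'): continues run of 'b', length=2
  Position 2 ('b'): continues run of 'b', length=3
  Position 3 ('b'): continues run of 'b', length=4
  Position 4 ('b'): continues run of 'b', length=5
  Position 5 ('c'): new char, reset run to 1
  Position 6 ('b'): new char, reset run to 1
  Position 7 ('a'): new char, reset run to 1
  Position 8 ('c'): new char, reset run to 1
Longest run: 'b' with length 5

5


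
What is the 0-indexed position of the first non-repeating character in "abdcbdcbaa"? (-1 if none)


Input: abdcbdcbaa
Character frequencies:
  'a': 3
  'b': 3
  'c': 2
  'd': 2
Scanning left to right for freq == 1:
  Position 0 ('a'): freq=3, skip
  Position 1 ('b'): freq=3, skip
  Position 2 ('d'): freq=2, skip
  Position 3 ('c'): freq=2, skip
  Position 4 ('b'): freq=3, skip
  Position 5 ('d'): freq=2, skip
  Position 6 ('c'): freq=2, skip
  Position 7 ('b'): freq=3, skip
  Position 8 ('a'): freq=3, skip
  Position 9 ('a'): freq=3, skip
  No unique character found => answer = -1

-1


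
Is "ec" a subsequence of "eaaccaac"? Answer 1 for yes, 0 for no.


Check if "ec" is a subsequence of "eaaccaac"
Greedy scan:
  Position 0 ('e'): matches sub[0] = 'e'
  Position 1 ('a'): no match needed
  Position 2 ('a'): no match needed
  Position 3 ('c'): matches sub[1] = 'c'
  Position 4 ('c'): no match needed
  Position 5 ('a'): no match needed
  Position 6 ('a'): no match needed
  Position 7 ('c'): no match needed
All 2 characters matched => is a subsequence

1


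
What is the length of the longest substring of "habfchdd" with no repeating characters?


Input: "habfchdd"
Sliding window (track last position of each char):
  Position 0 ('h'): window [0,0] length 1 -- new best
  Position 1 ('a'): window [0,1] length 2 -- new best
  Position 2 ('b'): window [0,2] length 3 -- new best
  Position 3 ('f'): window [0,3] length 4 -- new best
  Position 4 ('c'): window [0,4] length 5 -- new best
  Position 5 ('h'): repeat (last at 0), move window start to 1
  Position 5 ('h'): window [1,5] length 5
  Position 6 ('d'): window [1,6] length 6 -- new best
  Position 7 ('d'): repeat (last at 6), move window start to 7
  Position 7 ('d'): window [7,7] length 1
Longest substring with no repeats: "abfchd" with length 6

6


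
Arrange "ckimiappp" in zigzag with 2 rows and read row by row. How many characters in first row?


Zigzag "ckimiappp" into 2 rows:
Placing characters:
  'c' => row 0
  'k' => row 1
  'i' => row 0
  'm' => row 1
  'i' => row 0
  'a' => row 1
  'p' => row 0
  'p' => row 1
  'p' => row 0
Rows:
  Row 0: "ciipp"
  Row 1: "kmap"
First row length: 5

5


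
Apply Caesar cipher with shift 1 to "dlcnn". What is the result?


Caesar cipher: shift "dlcnn" by 1
  'd' (pos 3) + 1 = pos 4 = 'e'
  'l' (pos 11) + 1 = pos 12 = 'm'
  'c' (pos 2) + 1 = pos 3 = 'd'
  'n' (pos 13) + 1 = pos 14 = 'o'
  'n' (pos 13) + 1 = pos 14 = 'o'
Result: emdoo

emdoo


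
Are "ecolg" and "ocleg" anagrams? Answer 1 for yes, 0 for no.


Strings: "ecolg", "ocleg"
Sorted first:  ceglo
Sorted second: ceglo
Sorted forms match => anagrams

1


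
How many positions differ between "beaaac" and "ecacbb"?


Comparing "beaaac" and "ecacbb" position by position:
  Position 0: 'b' vs 'e' => DIFFER
  Position 1: 'e' vs 'c' => DIFFER
  Position 2: 'a' vs 'a' => same
  Position 3: 'a' vs 'c' => DIFFER
  Position 4: 'a' vs 'b' => DIFFER
  Position 5: 'c' vs 'b' => DIFFER
Positions that differ: 5

5


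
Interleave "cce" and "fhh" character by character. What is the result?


Interleaving "cce" and "fhh":
  Position 0: 'c' from first, 'f' from second => "cf"
  Position 1: 'c' from first, 'h' from second => "ch"
  Position 2: 'e' from first, 'h' from second => "eh"
Result: cfcheh

cfcheh


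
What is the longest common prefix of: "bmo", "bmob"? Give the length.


Words: bmo, bmob
  Position 0: all 'b' => match
  Position 1: all 'm' => match
  Position 2: all 'o' => match
LCP = "bmo" (length 3)

3


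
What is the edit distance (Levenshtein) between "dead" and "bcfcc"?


Computing edit distance: "dead" -> "bcfcc"
DP table:
           b    c    f    c    c
      0    1    2    3    4    5
  d   1    1    2    3    4    5
  e   2    2    2    3    4    5
  a   3    3    3    3    4    5
  d   4    4    4    4    4    5
Edit distance = dp[4][5] = 5

5


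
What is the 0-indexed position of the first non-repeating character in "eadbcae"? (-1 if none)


Input: eadbcae
Character frequencies:
  'a': 2
  'b': 1
  'c': 1
  'd': 1
  'e': 2
Scanning left to right for freq == 1:
  Position 0 ('e'): freq=2, skip
  Position 1 ('a'): freq=2, skip
  Position 2 ('d'): unique! => answer = 2

2


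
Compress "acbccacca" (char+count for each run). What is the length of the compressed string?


Input: acbccacca
Runs:
  'a' x 1 => "a1"
  'c' x 1 => "c1"
  'b' x 1 => "b1"
  'c' x 2 => "c2"
  'a' x 1 => "a1"
  'c' x 2 => "c2"
  'a' x 1 => "a1"
Compressed: "a1c1b1c2a1c2a1"
Compressed length: 14

14


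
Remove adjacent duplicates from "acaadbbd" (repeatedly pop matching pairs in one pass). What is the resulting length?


Input: acaadbbd
Stack-based adjacent duplicate removal:
  Read 'a': push. Stack: a
  Read 'c': push. Stack: ac
  Read 'a': push. Stack: aca
  Read 'a': matches stack top 'a' => pop. Stack: ac
  Read 'd': push. Stack: acd
  Read 'b': push. Stack: acdb
  Read 'b': matches stack top 'b' => pop. Stack: acd
  Read 'd': matches stack top 'd' => pop. Stack: ac
Final stack: "ac" (length 2)

2


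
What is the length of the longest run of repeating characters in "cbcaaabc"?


Input: "cbcaaabc"
Scanning for longest run:
  Position 1 ('b'): new char, reset run to 1
  Position 2 ('c'): new char, reset run to 1
  Position 3 ('a'): new char, reset run to 1
  Position 4 ('a'): continues run of 'a', length=2
  Position 5 ('a'): continues run of 'a', length=3
  Position 6 ('b'): new char, reset run to 1
  Position 7 ('c'): new char, reset run to 1
Longest run: 'a' with length 3

3


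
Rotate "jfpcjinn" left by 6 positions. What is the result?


Input: "jfpcjinn", rotate left by 6
First 6 characters: "jfpcji"
Remaining characters: "nn"
Concatenate remaining + first: "nn" + "jfpcji" = "nnjfpcji"

nnjfpcji


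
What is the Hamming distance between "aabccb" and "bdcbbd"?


Comparing "aabccb" and "bdcbbd" position by position:
  Position 0: 'a' vs 'b' => differ
  Position 1: 'a' vs 'd' => differ
  Position 2: 'b' vs 'c' => differ
  Position 3: 'c' vs 'b' => differ
  Position 4: 'c' vs 'b' => differ
  Position 5: 'b' vs 'd' => differ
Total differences (Hamming distance): 6

6


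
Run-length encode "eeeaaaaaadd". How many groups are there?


Input: eeeaaaaaadd
Scanning for consecutive runs:
  Group 1: 'e' x 3 (positions 0-2)
  Group 2: 'a' x 6 (positions 3-8)
  Group 3: 'd' x 2 (positions 9-10)
Total groups: 3

3


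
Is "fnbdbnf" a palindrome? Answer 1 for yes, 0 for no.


Input: fnbdbnf
Reversed: fnbdbnf
  Compare pos 0 ('f') with pos 6 ('f'): match
  Compare pos 1 ('n') with pos 5 ('n'): match
  Compare pos 2 ('b') with pos 4 ('b'): match
Result: palindrome

1


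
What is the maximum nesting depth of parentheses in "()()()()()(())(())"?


Input: "()()()()()(())(())"
Tracking depth:
  Position 0 '(': depth becomes 1
  Position 1 ')': depth becomes 0
  Position 2 '(': depth becomes 1
  Position 3 ')': depth becomes 0
  Position 4 '(': depth becomes 1
  Position 5 ')': depth becomes 0
  Position 6 '(': depth becomes 1
  Position 7 ')': depth becomes 0
  Position 8 '(': depth becomes 1
  Position 9 ')': depth becomes 0
  Position 10 '(': depth becomes 1
  Position 11 '(': depth becomes 2
  Position 12 ')': depth becomes 1
  Position 13 ')': depth becomes 0
  Position 14 '(': depth becomes 1
  Position 15 '(': depth becomes 2
  Position 16 ')': depth becomes 1
  Position 17 ')': depth becomes 0
Maximum depth reached: 2

2


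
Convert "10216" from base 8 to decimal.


Input: "10216" in base 8
Positional expansion:
  Digit '1' (value 1) x 8^4 = 4096
  Digit '0' (value 0) x 8^3 = 0
  Digit '2' (value 2) x 8^2 = 128
  Digit '1' (value 1) x 8^1 = 8
  Digit '6' (value 6) x 8^0 = 6
Sum = 4238

4238
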